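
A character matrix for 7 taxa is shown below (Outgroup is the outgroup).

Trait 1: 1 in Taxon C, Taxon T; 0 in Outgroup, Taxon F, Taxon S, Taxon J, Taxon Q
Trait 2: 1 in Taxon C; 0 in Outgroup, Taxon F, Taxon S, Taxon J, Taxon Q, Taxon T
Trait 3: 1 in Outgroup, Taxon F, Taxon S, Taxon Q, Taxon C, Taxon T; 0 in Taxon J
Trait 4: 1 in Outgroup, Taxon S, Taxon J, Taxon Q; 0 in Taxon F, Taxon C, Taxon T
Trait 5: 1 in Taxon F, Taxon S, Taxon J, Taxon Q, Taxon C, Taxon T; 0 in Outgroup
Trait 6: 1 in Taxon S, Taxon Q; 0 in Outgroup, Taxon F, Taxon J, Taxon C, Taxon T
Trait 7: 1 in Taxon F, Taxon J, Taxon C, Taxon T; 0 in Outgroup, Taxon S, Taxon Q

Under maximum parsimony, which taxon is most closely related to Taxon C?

Taxon T

Character polarity is set by the outgroup: the derived state is whichever differs from the outgroup's state, so for Trait 3, Trait 4 the derived state is '0', and for the remaining characters it is '1'.
Trait 1: derived state '1' in Taxon C and Taxon T only — synapomorphy for {Taxon C, Taxon T}.
Trait 2: derived state '1' in Taxon C only — an autapomorphy, so it tells us nothing about relationships among taxa.
Trait 3: derived state '0' in Taxon J only — an autapomorphy, so it tells us nothing about relationships among taxa.
Trait 4: derived state '0' in Taxon C, Taxon F, and Taxon T only — synapomorphy for {Taxon C, Taxon F, Taxon T}.
All ingroup taxa share the derived state '1' for Trait 5; it defines the ingroup but does not resolve relationships within it.
Trait 6: derived state '1' in Taxon Q and Taxon S only — synapomorphy for {Taxon Q, Taxon S}.
Trait 7: derived state '1' in Taxon C, Taxon F, Taxon J, and Taxon T only — synapomorphy for {Taxon C, Taxon F, Taxon J, Taxon T}.
Most parsimonious ingroup topology: (((Taxon F,(Taxon C,Taxon T)),Taxon J),(Taxon S,Taxon Q)).
Taxon C and Taxon T form a cherry on this tree, so they are sister taxa.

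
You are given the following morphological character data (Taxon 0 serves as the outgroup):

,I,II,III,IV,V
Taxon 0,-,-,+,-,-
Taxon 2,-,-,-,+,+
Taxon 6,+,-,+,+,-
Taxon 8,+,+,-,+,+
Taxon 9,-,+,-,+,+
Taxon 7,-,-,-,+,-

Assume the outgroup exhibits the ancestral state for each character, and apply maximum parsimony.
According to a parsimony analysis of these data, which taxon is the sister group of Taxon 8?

Character polarity is set by the outgroup: the derived state is whichever differs from the outgroup's state, so for III the derived state is '-', and for the remaining characters it is '+'.
I groups Taxon 6 and Taxon 8, which is incompatible with the clades supported by the remaining characters; treating it as convergent (homoplasy) costs fewer steps than any alternative tree.
II: derived state '+' in Taxon 8 and Taxon 9 only — synapomorphy for {Taxon 8, Taxon 9}.
III: derived state '-' in Taxon 2, Taxon 7, Taxon 8, and Taxon 9 only — synapomorphy for {Taxon 2, Taxon 7, Taxon 8, Taxon 9}.
IV (derived state '+') is shared by all ingroup taxa — unites the whole ingroup.
Only Taxon 2, Taxon 8, and Taxon 9 show the derived state '+' for V, supporting them as a clade.
Most parsimonious ingroup topology: (((Taxon 2,(Taxon 8,Taxon 9)),Taxon 7),Taxon 6).
Taxon 8 and Taxon 9 form a cherry on this tree, so they are sister taxa.

Taxon 9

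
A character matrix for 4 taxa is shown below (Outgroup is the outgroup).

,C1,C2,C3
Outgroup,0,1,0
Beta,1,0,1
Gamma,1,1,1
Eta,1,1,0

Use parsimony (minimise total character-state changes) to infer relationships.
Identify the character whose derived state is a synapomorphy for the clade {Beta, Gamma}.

Character polarity is set by the outgroup: the derived state is whichever differs from the outgroup's state, so for C2 the derived state is '0', and for the remaining characters it is '1'.
All ingroup taxa share the derived state '1' for C1; it defines the ingroup but does not resolve relationships within it.
C2 (derived state '0') is unique to Beta (autapomorphy; uninformative for grouping).
C3: derived state '1' in Beta and Gamma only — synapomorphy for {Beta, Gamma}.
Most parsimonious ingroup topology: ((Beta,Gamma),Eta).
The clade {Beta, Gamma} is supported by C3: its derived state '1' occurs in exactly those taxa and in no other taxon (including the outgroup).

C3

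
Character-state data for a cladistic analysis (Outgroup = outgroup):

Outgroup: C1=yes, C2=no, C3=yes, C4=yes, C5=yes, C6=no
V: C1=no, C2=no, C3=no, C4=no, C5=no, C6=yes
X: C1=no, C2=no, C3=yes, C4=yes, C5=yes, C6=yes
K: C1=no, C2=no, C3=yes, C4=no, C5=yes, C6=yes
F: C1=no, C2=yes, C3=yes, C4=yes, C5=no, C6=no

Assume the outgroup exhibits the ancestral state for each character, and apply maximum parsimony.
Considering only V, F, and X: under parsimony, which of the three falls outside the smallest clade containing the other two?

Character polarity is set by the outgroup: the derived state is whichever differs from the outgroup's state, so for C1, C3, C4, C5 the derived state is 'no', and for the remaining characters it is 'yes'.
C1 (derived state 'no') is shared by all ingroup taxa — unites the whole ingroup.
C2: derived state 'yes' in F only — an autapomorphy, so it tells us nothing about relationships among taxa.
C3: derived state 'no' in V only — an autapomorphy, so it tells us nothing about relationships among taxa.
C4 (derived state 'no') is shared by K and V — a synapomorphy uniting that clade.
C5 groups F and V, which is incompatible with the clades supported by the remaining characters; treating it as convergent (homoplasy) costs fewer steps than any alternative tree.
C6: derived state 'yes' in K, V, and X only — synapomorphy for {K, V, X}.
Most parsimonious ingroup topology: (((V,K),X),F).
X and V share a more recent common ancestor with each other than either does with F, so F is the least closely related of the three.

F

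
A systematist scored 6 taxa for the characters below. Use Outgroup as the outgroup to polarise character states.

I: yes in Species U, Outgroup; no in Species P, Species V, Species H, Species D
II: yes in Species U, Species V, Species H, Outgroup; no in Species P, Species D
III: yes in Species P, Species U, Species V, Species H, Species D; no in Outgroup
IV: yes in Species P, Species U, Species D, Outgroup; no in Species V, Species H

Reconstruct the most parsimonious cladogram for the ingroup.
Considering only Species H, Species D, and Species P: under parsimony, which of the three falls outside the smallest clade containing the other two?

Species H

Character polarity is set by the outgroup: the derived state is whichever differs from the outgroup's state, so for I, II, IV the derived state is 'no', and for the remaining characters it is 'yes'.
I (derived state 'no') is shared by Species D, Species H, Species P, and Species V — a synapomorphy uniting that clade.
II: derived state 'no' in Species D and Species P only — synapomorphy for {Species D, Species P}.
III (derived state 'yes') is shared by all ingroup taxa — unites the whole ingroup.
IV (derived state 'no') is shared by Species H and Species V — a synapomorphy uniting that clade.
Most parsimonious ingroup topology: (((Species H,Species V),(Species D,Species P)),Species U).
Species D and Species P share a more recent common ancestor with each other than either does with Species H, so Species H is the least closely related of the three.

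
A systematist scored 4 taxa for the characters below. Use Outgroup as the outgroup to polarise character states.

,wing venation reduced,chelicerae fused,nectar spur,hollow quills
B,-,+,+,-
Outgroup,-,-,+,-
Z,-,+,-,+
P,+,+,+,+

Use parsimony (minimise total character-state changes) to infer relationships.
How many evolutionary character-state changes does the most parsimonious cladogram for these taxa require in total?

Character polarity is set by the outgroup: the derived state is whichever differs from the outgroup's state, so for nectar spur the derived state is '-', and for the remaining characters it is '+'.
wing venation reduced: derived state '+' in P only — an autapomorphy, so it tells us nothing about relationships among taxa.
chelicerae fused (derived state '+') is shared by all ingroup taxa — unites the whole ingroup.
nectar spur: derived state '-' in Z only — an autapomorphy, so it tells us nothing about relationships among taxa.
hollow quills: derived state '+' in P and Z only — synapomorphy for {P, Z}.
Most parsimonious ingroup topology: ((Z,P),B).
Changes per character on this tree: wing venation reduced: 1; chelicerae fused: 1; nectar spur: 1; hollow quills: 1.
Total = 4.

4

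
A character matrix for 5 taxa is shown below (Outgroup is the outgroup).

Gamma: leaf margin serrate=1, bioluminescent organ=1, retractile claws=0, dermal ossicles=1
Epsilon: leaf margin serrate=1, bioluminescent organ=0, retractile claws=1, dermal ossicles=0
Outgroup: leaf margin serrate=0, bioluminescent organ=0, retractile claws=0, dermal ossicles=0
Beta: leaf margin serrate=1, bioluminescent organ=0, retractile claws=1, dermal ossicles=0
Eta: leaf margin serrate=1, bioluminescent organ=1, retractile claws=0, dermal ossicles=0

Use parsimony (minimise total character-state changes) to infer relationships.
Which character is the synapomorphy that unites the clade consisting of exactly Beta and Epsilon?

retractile claws

The outgroup has state '0' for every character, so '1' is the derived state throughout.
leaf margin serrate (derived state '1') is shared by all ingroup taxa — unites the whole ingroup.
Only Eta and Gamma show the derived state '1' for bioluminescent organ, supporting them as a clade.
retractile claws (derived state '1') is shared by Beta and Epsilon — a synapomorphy uniting that clade.
dermal ossicles (derived state '1') is unique to Gamma (autapomorphy; uninformative for grouping).
Most parsimonious ingroup topology: ((Eta,Gamma),(Beta,Epsilon)).
The clade {Beta, Epsilon} is supported by retractile claws: its derived state '1' occurs in exactly those taxa and in no other taxon (including the outgroup).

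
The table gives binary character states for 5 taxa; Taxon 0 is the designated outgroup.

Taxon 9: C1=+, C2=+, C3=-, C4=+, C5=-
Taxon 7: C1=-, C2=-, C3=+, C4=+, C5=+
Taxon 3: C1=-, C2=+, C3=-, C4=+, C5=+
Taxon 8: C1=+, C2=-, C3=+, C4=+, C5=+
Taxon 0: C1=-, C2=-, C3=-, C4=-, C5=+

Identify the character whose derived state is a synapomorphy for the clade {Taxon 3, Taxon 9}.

Character polarity is set by the outgroup: the derived state is whichever differs from the outgroup's state, so for C5 the derived state is '-', and for the remaining characters it is '+'.
C1 groups Taxon 8 and Taxon 9, which is incompatible with the clades supported by the remaining characters; treating it as convergent (homoplasy) costs fewer steps than any alternative tree.
C2: derived state '+' in Taxon 3 and Taxon 9 only — synapomorphy for {Taxon 3, Taxon 9}.
Only Taxon 7 and Taxon 8 show the derived state '+' for C3, supporting them as a clade.
All ingroup taxa share the derived state '+' for C4; it defines the ingroup but does not resolve relationships within it.
C5 (derived state '-') is unique to Taxon 9 (autapomorphy; uninformative for grouping).
Most parsimonious ingroup topology: ((Taxon 9,Taxon 3),(Taxon 7,Taxon 8)).
The clade {Taxon 3, Taxon 9} is supported by C2: its derived state '+' occurs in exactly those taxa and in no other taxon (including the outgroup).

C2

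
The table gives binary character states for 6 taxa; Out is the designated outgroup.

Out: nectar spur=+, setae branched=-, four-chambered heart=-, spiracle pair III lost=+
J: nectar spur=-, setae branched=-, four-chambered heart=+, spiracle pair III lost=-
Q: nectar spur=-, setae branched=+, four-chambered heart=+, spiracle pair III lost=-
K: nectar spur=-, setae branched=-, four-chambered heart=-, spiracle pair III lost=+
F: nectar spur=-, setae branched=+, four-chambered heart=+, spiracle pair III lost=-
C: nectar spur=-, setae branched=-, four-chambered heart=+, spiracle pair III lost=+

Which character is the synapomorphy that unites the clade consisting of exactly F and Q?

setae branched

Character polarity is set by the outgroup: the derived state is whichever differs from the outgroup's state, so for nectar spur, spiracle pair III lost the derived state is '-', and for the remaining characters it is '+'.
All ingroup taxa share the derived state '-' for nectar spur; it defines the ingroup but does not resolve relationships within it.
setae branched (derived state '+') is shared by F and Q — a synapomorphy uniting that clade.
four-chambered heart: derived state '+' in C, F, J, and Q only — synapomorphy for {C, F, J, Q}.
spiracle pair III lost (derived state '-') is shared by F, J, and Q — a synapomorphy uniting that clade.
Most parsimonious ingroup topology: (((J,(Q,F)),C),K).
The clade {F, Q} is supported by setae branched: its derived state '+' occurs in exactly those taxa and in no other taxon (including the outgroup).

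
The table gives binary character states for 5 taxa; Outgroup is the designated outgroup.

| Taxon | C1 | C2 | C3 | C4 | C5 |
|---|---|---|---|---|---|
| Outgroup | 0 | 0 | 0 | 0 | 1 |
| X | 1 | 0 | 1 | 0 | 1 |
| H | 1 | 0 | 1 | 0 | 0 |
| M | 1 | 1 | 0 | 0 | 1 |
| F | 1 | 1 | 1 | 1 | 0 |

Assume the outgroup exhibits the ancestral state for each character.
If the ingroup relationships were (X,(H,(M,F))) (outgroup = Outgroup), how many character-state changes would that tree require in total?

7

Map each character onto (X,(H,(M,F))) (rooted by Outgroup) and count the minimum state changes it requires (Fitch parsimony):
C1: 1; C2: 1; C3: 2; C4: 1; C5: 2.
Total tree length = 7.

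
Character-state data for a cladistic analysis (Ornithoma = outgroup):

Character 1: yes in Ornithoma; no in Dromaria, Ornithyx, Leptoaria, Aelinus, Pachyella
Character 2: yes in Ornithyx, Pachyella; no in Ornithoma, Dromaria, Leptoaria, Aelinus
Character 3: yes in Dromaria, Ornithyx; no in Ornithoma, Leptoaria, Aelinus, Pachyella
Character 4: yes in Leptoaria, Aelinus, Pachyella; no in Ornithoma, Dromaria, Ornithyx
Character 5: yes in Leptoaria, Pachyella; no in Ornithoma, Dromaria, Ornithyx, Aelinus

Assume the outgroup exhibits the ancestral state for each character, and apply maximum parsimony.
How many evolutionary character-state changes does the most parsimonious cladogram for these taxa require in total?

Character polarity is set by the outgroup: the derived state is whichever differs from the outgroup's state, so for Character 1 the derived state is 'no', and for the remaining characters it is 'yes'.
Character 1 (derived state 'no') is shared by all ingroup taxa — unites the whole ingroup.
Character 2 (state 'yes') occurs in Ornithyx and Pachyella but conflicts with the nesting implied by the other characters — most parsimoniously interpreted as homoplasy.
Only Dromaria and Ornithyx show the derived state 'yes' for Character 3, supporting them as a clade.
Only Aelinus, Leptoaria, and Pachyella show the derived state 'yes' for Character 4, supporting them as a clade.
Character 5: derived state 'yes' in Leptoaria and Pachyella only — synapomorphy for {Leptoaria, Pachyella}.
Most parsimonious ingroup topology: ((Dromaria,Ornithyx),((Leptoaria,Pachyella),Aelinus)).
Changes per character on this tree: Character 1: 1; Character 2: 2; Character 3: 1; Character 4: 1; Character 5: 1.
Total = 6.

6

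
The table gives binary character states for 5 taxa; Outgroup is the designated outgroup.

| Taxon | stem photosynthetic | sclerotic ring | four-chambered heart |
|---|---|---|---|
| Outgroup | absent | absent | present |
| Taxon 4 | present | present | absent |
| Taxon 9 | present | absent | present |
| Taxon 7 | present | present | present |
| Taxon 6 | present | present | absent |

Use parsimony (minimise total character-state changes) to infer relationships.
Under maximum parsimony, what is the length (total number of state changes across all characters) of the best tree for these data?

Character polarity is set by the outgroup: the derived state is whichever differs from the outgroup's state, so for four-chambered heart the derived state is 'absent', and for the remaining characters it is 'present'.
All ingroup taxa share the derived state 'present' for stem photosynthetic; it defines the ingroup but does not resolve relationships within it.
Only Taxon 4, Taxon 6, and Taxon 7 show the derived state 'present' for sclerotic ring, supporting them as a clade.
Only Taxon 4 and Taxon 6 show the derived state 'absent' for four-chambered heart, supporting them as a clade.
Most parsimonious ingroup topology: (((Taxon 4,Taxon 6),Taxon 7),Taxon 9).
Changes per character on this tree: stem photosynthetic: 1; sclerotic ring: 1; four-chambered heart: 1.
Total = 3.

3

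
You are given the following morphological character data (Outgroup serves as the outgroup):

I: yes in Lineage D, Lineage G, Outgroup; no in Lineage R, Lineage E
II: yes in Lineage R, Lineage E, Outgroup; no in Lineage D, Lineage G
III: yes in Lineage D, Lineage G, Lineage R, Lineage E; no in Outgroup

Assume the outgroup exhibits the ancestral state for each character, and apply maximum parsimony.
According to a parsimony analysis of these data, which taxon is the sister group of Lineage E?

Character polarity is set by the outgroup: the derived state is whichever differs from the outgroup's state, so for I, II the derived state is 'no', and for the remaining characters it is 'yes'.
I (derived state 'no') is shared by Lineage E and Lineage R — a synapomorphy uniting that clade.
Only Lineage D and Lineage G show the derived state 'no' for II, supporting them as a clade.
III (derived state 'yes') is shared by all ingroup taxa — unites the whole ingroup.
Most parsimonious ingroup topology: ((Lineage R,Lineage E),(Lineage D,Lineage G)).
Lineage E and Lineage R form a cherry on this tree, so they are sister taxa.

Lineage R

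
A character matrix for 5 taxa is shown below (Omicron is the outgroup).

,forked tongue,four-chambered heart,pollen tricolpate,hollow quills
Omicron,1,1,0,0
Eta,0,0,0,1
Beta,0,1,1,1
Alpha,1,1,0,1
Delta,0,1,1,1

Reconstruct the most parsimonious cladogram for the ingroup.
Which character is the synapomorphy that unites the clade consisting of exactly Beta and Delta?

pollen tricolpate

Character polarity is set by the outgroup: the derived state is whichever differs from the outgroup's state, so for forked tongue, four-chambered heart the derived state is '0', and for the remaining characters it is '1'.
forked tongue (derived state '0') is shared by Beta, Delta, and Eta — a synapomorphy uniting that clade.
four-chambered heart: derived state '0' in Eta only — an autapomorphy, so it tells us nothing about relationships among taxa.
pollen tricolpate: derived state '1' in Beta and Delta only — synapomorphy for {Beta, Delta}.
hollow quills (derived state '1') is shared by all ingroup taxa — unites the whole ingroup.
Most parsimonious ingroup topology: ((Eta,(Beta,Delta)),Alpha).
The clade {Beta, Delta} is supported by pollen tricolpate: its derived state '1' occurs in exactly those taxa and in no other taxon (including the outgroup).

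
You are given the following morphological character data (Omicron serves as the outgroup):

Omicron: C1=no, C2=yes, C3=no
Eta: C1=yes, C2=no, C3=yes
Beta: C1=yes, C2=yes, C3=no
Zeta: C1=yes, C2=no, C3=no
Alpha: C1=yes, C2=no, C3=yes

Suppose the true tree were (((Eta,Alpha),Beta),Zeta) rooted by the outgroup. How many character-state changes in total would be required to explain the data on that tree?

4

Map each character onto (((Eta,Alpha),Beta),Zeta) (rooted by Omicron) and count the minimum state changes it requires (Fitch parsimony):
C1: 1; C2: 2; C3: 1.
Total tree length = 4.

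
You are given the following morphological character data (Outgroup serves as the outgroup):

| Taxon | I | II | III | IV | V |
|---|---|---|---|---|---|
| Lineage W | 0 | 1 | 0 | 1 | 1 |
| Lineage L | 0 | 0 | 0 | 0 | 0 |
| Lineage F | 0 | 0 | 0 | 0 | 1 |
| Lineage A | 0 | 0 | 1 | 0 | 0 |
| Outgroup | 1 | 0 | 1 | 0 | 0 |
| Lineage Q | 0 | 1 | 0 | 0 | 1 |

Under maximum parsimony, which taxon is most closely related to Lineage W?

Lineage Q

Character polarity is set by the outgroup: the derived state is whichever differs from the outgroup's state, so for I, III the derived state is '0', and for the remaining characters it is '1'.
I (derived state '0') is shared by all ingroup taxa — unites the whole ingroup.
II (derived state '1') is shared by Lineage Q and Lineage W — a synapomorphy uniting that clade.
III (derived state '0') is shared by Lineage F, Lineage L, Lineage Q, and Lineage W — a synapomorphy uniting that clade.
IV: derived state '1' in Lineage W only — an autapomorphy, so it tells us nothing about relationships among taxa.
Only Lineage F, Lineage Q, and Lineage W show the derived state '1' for V, supporting them as a clade.
Most parsimonious ingroup topology: (((Lineage F,(Lineage W,Lineage Q)),Lineage L),Lineage A).
Lineage W and Lineage Q form a cherry on this tree, so they are sister taxa.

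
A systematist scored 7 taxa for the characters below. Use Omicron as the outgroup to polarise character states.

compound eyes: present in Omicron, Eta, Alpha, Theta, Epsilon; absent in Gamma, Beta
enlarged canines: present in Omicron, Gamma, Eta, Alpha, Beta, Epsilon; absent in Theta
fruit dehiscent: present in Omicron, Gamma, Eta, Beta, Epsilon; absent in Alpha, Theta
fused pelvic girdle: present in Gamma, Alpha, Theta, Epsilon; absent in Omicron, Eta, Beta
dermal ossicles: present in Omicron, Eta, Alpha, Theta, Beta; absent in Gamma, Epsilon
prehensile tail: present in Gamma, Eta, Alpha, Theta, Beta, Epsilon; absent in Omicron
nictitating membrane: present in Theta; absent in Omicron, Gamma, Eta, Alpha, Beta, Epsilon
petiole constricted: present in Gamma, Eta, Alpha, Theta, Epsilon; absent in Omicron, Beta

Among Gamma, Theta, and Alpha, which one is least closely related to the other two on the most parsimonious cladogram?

Gamma

Character polarity is set by the outgroup: the derived state is whichever differs from the outgroup's state, so for compound eyes, enlarged canines, fruit dehiscent, dermal ossicles the derived state is 'absent', and for the remaining characters it is 'present'.
compound eyes (state 'absent') occurs in Beta and Gamma but conflicts with the nesting implied by the other characters — most parsimoniously interpreted as homoplasy.
enlarged canines (derived state 'absent') is unique to Theta (autapomorphy; uninformative for grouping).
Only Alpha and Theta show the derived state 'absent' for fruit dehiscent, supporting them as a clade.
Only Alpha, Epsilon, Gamma, and Theta show the derived state 'present' for fused pelvic girdle, supporting them as a clade.
dermal ossicles: derived state 'absent' in Epsilon and Gamma only — synapomorphy for {Epsilon, Gamma}.
prehensile tail (derived state 'present') is shared by all ingroup taxa — unites the whole ingroup.
nictitating membrane: derived state 'present' in Theta only — an autapomorphy, so it tells us nothing about relationships among taxa.
Only Alpha, Epsilon, Eta, Gamma, and Theta show the derived state 'present' for petiole constricted, supporting them as a clade.
Most parsimonious ingroup topology: ((((Gamma,Epsilon),(Alpha,Theta)),Eta),Beta).
Theta and Alpha share a more recent common ancestor with each other than either does with Gamma, so Gamma is the least closely related of the three.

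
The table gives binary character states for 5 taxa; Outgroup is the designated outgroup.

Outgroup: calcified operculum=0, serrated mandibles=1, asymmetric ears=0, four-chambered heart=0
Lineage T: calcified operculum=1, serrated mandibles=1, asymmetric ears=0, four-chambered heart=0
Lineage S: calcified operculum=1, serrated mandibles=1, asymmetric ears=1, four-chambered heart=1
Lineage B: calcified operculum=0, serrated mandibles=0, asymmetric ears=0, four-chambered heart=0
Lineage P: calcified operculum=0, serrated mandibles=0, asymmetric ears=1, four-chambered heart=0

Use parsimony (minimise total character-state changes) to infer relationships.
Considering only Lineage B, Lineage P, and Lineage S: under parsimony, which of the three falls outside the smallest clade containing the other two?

Character polarity is set by the outgroup: the derived state is whichever differs from the outgroup's state, so for serrated mandibles the derived state is '0', and for the remaining characters it is '1'.
Only Lineage S and Lineage T show the derived state '1' for calcified operculum, supporting them as a clade.
Only Lineage B and Lineage P show the derived state '0' for serrated mandibles, supporting them as a clade.
asymmetric ears groups Lineage P and Lineage S, which is incompatible with the clades supported by the remaining characters; treating it as convergent (homoplasy) costs fewer steps than any alternative tree.
four-chambered heart (derived state '1') is unique to Lineage S (autapomorphy; uninformative for grouping).
Most parsimonious ingroup topology: ((Lineage T,Lineage S),(Lineage B,Lineage P)).
Lineage B and Lineage P share a more recent common ancestor with each other than either does with Lineage S, so Lineage S is the least closely related of the three.

Lineage S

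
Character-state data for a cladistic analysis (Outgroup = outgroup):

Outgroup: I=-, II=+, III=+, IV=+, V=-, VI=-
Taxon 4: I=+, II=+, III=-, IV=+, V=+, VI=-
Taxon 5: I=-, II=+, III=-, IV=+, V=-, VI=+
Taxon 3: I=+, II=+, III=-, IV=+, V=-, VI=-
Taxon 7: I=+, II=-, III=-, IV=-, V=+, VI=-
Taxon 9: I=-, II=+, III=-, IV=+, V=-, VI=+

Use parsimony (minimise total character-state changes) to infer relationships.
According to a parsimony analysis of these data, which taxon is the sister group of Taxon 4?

Character polarity is set by the outgroup: the derived state is whichever differs from the outgroup's state, so for II, III, IV the derived state is '-', and for the remaining characters it is '+'.
Only Taxon 3, Taxon 4, and Taxon 7 show the derived state '+' for I, supporting them as a clade.
II (derived state '-') is unique to Taxon 7 (autapomorphy; uninformative for grouping).
All ingroup taxa share the derived state '-' for III; it defines the ingroup but does not resolve relationships within it.
IV (derived state '-') is unique to Taxon 7 (autapomorphy; uninformative for grouping).
V: derived state '+' in Taxon 4 and Taxon 7 only — synapomorphy for {Taxon 4, Taxon 7}.
Only Taxon 5 and Taxon 9 show the derived state '+' for VI, supporting them as a clade.
Most parsimonious ingroup topology: (((Taxon 4,Taxon 7),Taxon 3),(Taxon 5,Taxon 9)).
Taxon 4 and Taxon 7 form a cherry on this tree, so they are sister taxa.

Taxon 7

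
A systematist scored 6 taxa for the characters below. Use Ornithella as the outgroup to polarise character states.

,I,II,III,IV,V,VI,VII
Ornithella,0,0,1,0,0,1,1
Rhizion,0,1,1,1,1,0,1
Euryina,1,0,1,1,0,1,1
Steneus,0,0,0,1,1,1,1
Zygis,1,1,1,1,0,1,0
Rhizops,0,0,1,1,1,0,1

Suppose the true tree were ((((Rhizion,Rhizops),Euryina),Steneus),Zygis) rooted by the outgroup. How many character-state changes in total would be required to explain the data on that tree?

Map each character onto ((((Rhizion,Rhizops),Euryina),Steneus),Zygis) (rooted by Ornithella) and count the minimum state changes it requires (Fitch parsimony):
I: 2; II: 2; III: 1; IV: 1; V: 2; VI: 1; VII: 1.
Total tree length = 10.

10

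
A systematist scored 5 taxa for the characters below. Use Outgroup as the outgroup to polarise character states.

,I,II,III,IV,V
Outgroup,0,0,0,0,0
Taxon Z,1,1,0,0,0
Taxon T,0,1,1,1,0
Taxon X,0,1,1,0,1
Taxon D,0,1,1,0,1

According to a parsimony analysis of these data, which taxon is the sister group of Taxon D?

Taxon X

The outgroup has state '0' for every character, so '1' is the derived state throughout.
I: derived state '1' in Taxon Z only — an autapomorphy, so it tells us nothing about relationships among taxa.
II (derived state '1') is shared by all ingroup taxa — unites the whole ingroup.
III: derived state '1' in Taxon D, Taxon T, and Taxon X only — synapomorphy for {Taxon D, Taxon T, Taxon X}.
IV: derived state '1' in Taxon T only — an autapomorphy, so it tells us nothing about relationships among taxa.
Only Taxon D and Taxon X show the derived state '1' for V, supporting them as a clade.
Most parsimonious ingroup topology: (Taxon Z,(Taxon T,(Taxon X,Taxon D))).
Taxon D and Taxon X form a cherry on this tree, so they are sister taxa.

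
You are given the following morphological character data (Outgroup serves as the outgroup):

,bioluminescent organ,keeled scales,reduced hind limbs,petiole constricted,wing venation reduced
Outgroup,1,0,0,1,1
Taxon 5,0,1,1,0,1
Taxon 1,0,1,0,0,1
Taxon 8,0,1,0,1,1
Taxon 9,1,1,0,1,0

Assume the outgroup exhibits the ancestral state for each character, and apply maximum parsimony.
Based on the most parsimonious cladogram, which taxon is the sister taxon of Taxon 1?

Character polarity is set by the outgroup: the derived state is whichever differs from the outgroup's state, so for bioluminescent organ, petiole constricted, wing venation reduced the derived state is '0', and for the remaining characters it is '1'.
Only Taxon 1, Taxon 5, and Taxon 8 show the derived state '0' for bioluminescent organ, supporting them as a clade.
keeled scales (derived state '1') is shared by all ingroup taxa — unites the whole ingroup.
reduced hind limbs (derived state '1') is unique to Taxon 5 (autapomorphy; uninformative for grouping).
petiole constricted (derived state '0') is shared by Taxon 1 and Taxon 5 — a synapomorphy uniting that clade.
wing venation reduced: derived state '0' in Taxon 9 only — an autapomorphy, so it tells us nothing about relationships among taxa.
Most parsimonious ingroup topology: (((Taxon 5,Taxon 1),Taxon 8),Taxon 9).
Taxon 1 and Taxon 5 form a cherry on this tree, so they are sister taxa.

Taxon 5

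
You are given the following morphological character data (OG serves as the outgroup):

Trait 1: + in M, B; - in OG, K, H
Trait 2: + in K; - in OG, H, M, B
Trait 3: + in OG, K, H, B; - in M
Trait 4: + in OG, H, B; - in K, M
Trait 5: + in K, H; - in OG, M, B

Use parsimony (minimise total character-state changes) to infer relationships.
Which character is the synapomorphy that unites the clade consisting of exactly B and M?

Character polarity is set by the outgroup: the derived state is whichever differs from the outgroup's state, so for Trait 3, Trait 4 the derived state is '-', and for the remaining characters it is '+'.
Trait 1 (derived state '+') is shared by B and M — a synapomorphy uniting that clade.
Trait 2: derived state '+' in K only — an autapomorphy, so it tells us nothing about relationships among taxa.
Trait 3: derived state '-' in M only — an autapomorphy, so it tells us nothing about relationships among taxa.
Trait 4 groups K and M, which is incompatible with the clades supported by the remaining characters; treating it as convergent (homoplasy) costs fewer steps than any alternative tree.
Trait 5: derived state '+' in H and K only — synapomorphy for {H, K}.
Most parsimonious ingroup topology: ((K,H),(M,B)).
The clade {B, M} is supported by Trait 1: its derived state '+' occurs in exactly those taxa and in no other taxon (including the outgroup).

Trait 1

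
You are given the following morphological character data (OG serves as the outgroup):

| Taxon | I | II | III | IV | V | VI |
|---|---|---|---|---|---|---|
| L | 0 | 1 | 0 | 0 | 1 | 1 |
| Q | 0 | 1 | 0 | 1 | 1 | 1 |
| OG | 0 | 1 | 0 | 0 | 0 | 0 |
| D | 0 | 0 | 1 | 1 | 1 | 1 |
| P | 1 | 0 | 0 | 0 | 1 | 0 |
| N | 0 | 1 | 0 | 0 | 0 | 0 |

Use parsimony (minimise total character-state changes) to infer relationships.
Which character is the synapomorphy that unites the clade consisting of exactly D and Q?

Character polarity is set by the outgroup: the derived state is whichever differs from the outgroup's state, so for II the derived state is '0', and for the remaining characters it is '1'.
I: derived state '1' in P only — an autapomorphy, so it tells us nothing about relationships among taxa.
II groups D and P, which is incompatible with the clades supported by the remaining characters; treating it as convergent (homoplasy) costs fewer steps than any alternative tree.
III: derived state '1' in D only — an autapomorphy, so it tells us nothing about relationships among taxa.
IV (derived state '1') is shared by D and Q — a synapomorphy uniting that clade.
V: derived state '1' in D, L, P, and Q only — synapomorphy for {D, L, P, Q}.
Only D, L, and Q show the derived state '1' for VI, supporting them as a clade.
Most parsimonious ingroup topology: ((P,(L,(D,Q))),N).
The clade {D, Q} is supported by IV: its derived state '1' occurs in exactly those taxa and in no other taxon (including the outgroup).

IV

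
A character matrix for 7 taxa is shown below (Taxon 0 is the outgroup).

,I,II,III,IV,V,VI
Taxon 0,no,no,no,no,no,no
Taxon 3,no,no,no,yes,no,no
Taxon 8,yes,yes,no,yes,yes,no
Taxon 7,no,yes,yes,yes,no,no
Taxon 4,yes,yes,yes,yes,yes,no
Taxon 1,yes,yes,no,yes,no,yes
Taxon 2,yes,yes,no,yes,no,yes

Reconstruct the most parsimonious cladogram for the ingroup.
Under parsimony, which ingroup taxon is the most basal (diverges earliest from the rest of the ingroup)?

The outgroup has state 'no' for every character, so 'yes' is the derived state throughout.
I (derived state 'yes') is shared by Taxon 1, Taxon 2, Taxon 4, and Taxon 8 — a synapomorphy uniting that clade.
Only Taxon 1, Taxon 2, Taxon 4, Taxon 7, and Taxon 8 show the derived state 'yes' for II, supporting them as a clade.
III groups Taxon 4 and Taxon 7, which is incompatible with the clades supported by the remaining characters; treating it as convergent (homoplasy) costs fewer steps than any alternative tree.
All ingroup taxa share the derived state 'yes' for IV; it defines the ingroup but does not resolve relationships within it.
V (derived state 'yes') is shared by Taxon 4 and Taxon 8 — a synapomorphy uniting that clade.
VI: derived state 'yes' in Taxon 1 and Taxon 2 only — synapomorphy for {Taxon 1, Taxon 2}.
Most parsimonious ingroup topology: (Taxon 3,(((Taxon 8,Taxon 4),(Taxon 1,Taxon 2)),Taxon 7)).
Taxon 3 is sister to the clade containing all other ingroup taxa, so it is the earliest-diverging (most basal) ingroup lineage.

Taxon 3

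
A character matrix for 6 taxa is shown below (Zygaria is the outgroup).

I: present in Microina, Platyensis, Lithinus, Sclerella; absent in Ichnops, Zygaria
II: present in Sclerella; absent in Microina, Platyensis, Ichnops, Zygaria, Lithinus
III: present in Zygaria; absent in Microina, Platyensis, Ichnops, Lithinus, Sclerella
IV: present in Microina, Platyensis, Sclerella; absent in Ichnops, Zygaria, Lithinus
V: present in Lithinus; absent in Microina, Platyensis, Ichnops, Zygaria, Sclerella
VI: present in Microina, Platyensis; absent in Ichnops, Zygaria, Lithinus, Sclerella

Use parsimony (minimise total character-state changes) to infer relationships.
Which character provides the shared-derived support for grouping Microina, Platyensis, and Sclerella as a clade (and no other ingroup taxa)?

IV

Character polarity is set by the outgroup: the derived state is whichever differs from the outgroup's state, so for III the derived state is 'absent', and for the remaining characters it is 'present'.
I: derived state 'present' in Lithinus, Microina, Platyensis, and Sclerella only — synapomorphy for {Lithinus, Microina, Platyensis, Sclerella}.
II: derived state 'present' in Sclerella only — an autapomorphy, so it tells us nothing about relationships among taxa.
III (derived state 'absent') is shared by all ingroup taxa — unites the whole ingroup.
IV (derived state 'present') is shared by Microina, Platyensis, and Sclerella — a synapomorphy uniting that clade.
V (derived state 'present') is unique to Lithinus (autapomorphy; uninformative for grouping).
VI (derived state 'present') is shared by Microina and Platyensis — a synapomorphy uniting that clade.
Most parsimonious ingroup topology: (Ichnops,(((Platyensis,Microina),Sclerella),Lithinus)).
The clade {Microina, Platyensis, Sclerella} is supported by IV: its derived state 'present' occurs in exactly those taxa and in no other taxon (including the outgroup).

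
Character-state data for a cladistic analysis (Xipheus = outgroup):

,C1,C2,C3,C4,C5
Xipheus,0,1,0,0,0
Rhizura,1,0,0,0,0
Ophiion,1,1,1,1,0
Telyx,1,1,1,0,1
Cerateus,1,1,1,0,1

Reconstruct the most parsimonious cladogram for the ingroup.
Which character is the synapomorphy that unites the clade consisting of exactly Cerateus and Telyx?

Character polarity is set by the outgroup: the derived state is whichever differs from the outgroup's state, so for C2 the derived state is '0', and for the remaining characters it is '1'.
C1 (derived state '1') is shared by all ingroup taxa — unites the whole ingroup.
C2 (derived state '0') is unique to Rhizura (autapomorphy; uninformative for grouping).
C3: derived state '1' in Cerateus, Ophiion, and Telyx only — synapomorphy for {Cerateus, Ophiion, Telyx}.
C4: derived state '1' in Ophiion only — an autapomorphy, so it tells us nothing about relationships among taxa.
C5 (derived state '1') is shared by Cerateus and Telyx — a synapomorphy uniting that clade.
Most parsimonious ingroup topology: (Rhizura,(Ophiion,(Telyx,Cerateus))).
The clade {Cerateus, Telyx} is supported by C5: its derived state '1' occurs in exactly those taxa and in no other taxon (including the outgroup).

C5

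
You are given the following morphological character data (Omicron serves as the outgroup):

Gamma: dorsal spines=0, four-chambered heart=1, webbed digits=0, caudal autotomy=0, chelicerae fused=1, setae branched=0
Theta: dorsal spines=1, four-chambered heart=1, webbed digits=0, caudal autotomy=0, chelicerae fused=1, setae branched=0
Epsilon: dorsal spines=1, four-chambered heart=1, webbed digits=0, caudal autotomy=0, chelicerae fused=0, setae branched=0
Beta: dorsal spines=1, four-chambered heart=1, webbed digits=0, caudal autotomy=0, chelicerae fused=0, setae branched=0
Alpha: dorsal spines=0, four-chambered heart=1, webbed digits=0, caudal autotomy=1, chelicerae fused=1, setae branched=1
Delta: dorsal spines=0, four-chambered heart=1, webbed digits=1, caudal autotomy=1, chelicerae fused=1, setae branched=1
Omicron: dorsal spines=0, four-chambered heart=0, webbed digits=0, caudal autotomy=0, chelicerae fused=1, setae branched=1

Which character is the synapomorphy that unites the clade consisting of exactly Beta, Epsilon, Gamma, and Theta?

Character polarity is set by the outgroup: the derived state is whichever differs from the outgroup's state, so for chelicerae fused, setae branched the derived state is '0', and for the remaining characters it is '1'.
dorsal spines: derived state '1' in Beta, Epsilon, and Theta only — synapomorphy for {Beta, Epsilon, Theta}.
All ingroup taxa share the derived state '1' for four-chambered heart; it defines the ingroup but does not resolve relationships within it.
webbed digits: derived state '1' in Delta only — an autapomorphy, so it tells us nothing about relationships among taxa.
Only Alpha and Delta show the derived state '1' for caudal autotomy, supporting them as a clade.
chelicerae fused: derived state '0' in Beta and Epsilon only — synapomorphy for {Beta, Epsilon}.
setae branched (derived state '0') is shared by Beta, Epsilon, Gamma, and Theta — a synapomorphy uniting that clade.
Most parsimonious ingroup topology: ((Alpha,Delta),((Theta,(Epsilon,Beta)),Gamma)).
The clade {Beta, Epsilon, Gamma, Theta} is supported by setae branched: its derived state '0' occurs in exactly those taxa and in no other taxon (including the outgroup).

setae branched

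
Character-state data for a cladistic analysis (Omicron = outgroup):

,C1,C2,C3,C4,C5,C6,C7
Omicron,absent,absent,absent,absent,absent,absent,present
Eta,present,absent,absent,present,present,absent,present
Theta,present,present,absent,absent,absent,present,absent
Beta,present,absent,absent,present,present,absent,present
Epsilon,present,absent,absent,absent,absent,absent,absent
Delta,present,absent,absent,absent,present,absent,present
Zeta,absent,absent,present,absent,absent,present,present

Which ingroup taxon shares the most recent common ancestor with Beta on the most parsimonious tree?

Character polarity is set by the outgroup: the derived state is whichever differs from the outgroup's state, so for C7 the derived state is 'absent', and for the remaining characters it is 'present'.
Only Beta, Delta, Epsilon, Eta, and Theta show the derived state 'present' for C1, supporting them as a clade.
C2: derived state 'present' in Theta only — an autapomorphy, so it tells us nothing about relationships among taxa.
C3 (derived state 'present') is unique to Zeta (autapomorphy; uninformative for grouping).
C4: derived state 'present' in Beta and Eta only — synapomorphy for {Beta, Eta}.
C5 (derived state 'present') is shared by Beta, Delta, and Eta — a synapomorphy uniting that clade.
C6 groups Theta and Zeta, which is incompatible with the clades supported by the remaining characters; treating it as convergent (homoplasy) costs fewer steps than any alternative tree.
C7: derived state 'absent' in Epsilon and Theta only — synapomorphy for {Epsilon, Theta}.
Most parsimonious ingroup topology: ((((Eta,Beta),Delta),(Theta,Epsilon)),Zeta).
Beta and Eta form a cherry on this tree, so they are sister taxa.

Eta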